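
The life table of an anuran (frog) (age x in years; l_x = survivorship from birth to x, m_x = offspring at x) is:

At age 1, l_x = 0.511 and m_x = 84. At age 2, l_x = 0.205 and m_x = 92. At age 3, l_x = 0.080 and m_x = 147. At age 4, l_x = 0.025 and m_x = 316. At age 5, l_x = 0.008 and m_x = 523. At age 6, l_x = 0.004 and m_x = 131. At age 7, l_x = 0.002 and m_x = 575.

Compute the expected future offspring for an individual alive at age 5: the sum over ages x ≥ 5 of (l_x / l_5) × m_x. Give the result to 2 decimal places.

l_5 = 0.008. Conditional survival from age 5 to x is l_x / l_5.
  x=5: (0.008/0.008) × 523 = 523.0000
  x=6: (0.004/0.008) × 131 = 65.5000
  x=7: (0.002/0.008) × 575 = 143.7500
Sum = 523.0000 + 65.5000 + 143.7500 = 732.2500

732.25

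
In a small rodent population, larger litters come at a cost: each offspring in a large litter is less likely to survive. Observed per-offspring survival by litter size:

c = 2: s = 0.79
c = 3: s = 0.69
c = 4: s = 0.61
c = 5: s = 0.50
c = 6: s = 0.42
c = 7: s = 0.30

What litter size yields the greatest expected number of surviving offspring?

Expected surviving offspring = c × s(c):
  c=2: 2 × 0.79 = 1.580
  c=3: 3 × 0.69 = 2.070
  c=4: 4 × 0.61 = 2.440
  c=5: 5 × 0.50 = 2.500
  c=6: 6 × 0.42 = 2.520
  c=7: 7 × 0.30 = 2.100
Maximum at c = 6 (2.520 surviving offspring).

6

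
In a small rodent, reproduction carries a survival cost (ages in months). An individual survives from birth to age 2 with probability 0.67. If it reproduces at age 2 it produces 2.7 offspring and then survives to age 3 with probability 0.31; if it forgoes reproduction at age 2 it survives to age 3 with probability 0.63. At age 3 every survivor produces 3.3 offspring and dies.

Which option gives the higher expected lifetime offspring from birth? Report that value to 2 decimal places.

breed at age 2: R₀ = 0.67 × (2.7 + 0.31 × 3.3) = 0.67 × 3.7230 = 2.4944
delay to age 3: R₀ = 0.67 × (0.63 × 3.3) = 0.67 × 2.0790 = 1.3929
Higher: breed at age 2 (2.4944).

2.49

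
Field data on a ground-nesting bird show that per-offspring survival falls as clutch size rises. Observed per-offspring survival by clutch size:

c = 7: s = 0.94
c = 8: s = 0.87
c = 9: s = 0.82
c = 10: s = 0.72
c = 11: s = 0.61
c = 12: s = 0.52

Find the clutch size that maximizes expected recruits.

Expected recruits = c × s(c):
  c=7: 7 × 0.94 = 6.580
  c=8: 8 × 0.87 = 6.960
  c=9: 9 × 0.82 = 7.380
  c=10: 10 × 0.72 = 7.200
  c=11: 11 × 0.61 = 6.710
  c=12: 12 × 0.52 = 6.240
Maximum at c = 9 (7.380 recruits).

9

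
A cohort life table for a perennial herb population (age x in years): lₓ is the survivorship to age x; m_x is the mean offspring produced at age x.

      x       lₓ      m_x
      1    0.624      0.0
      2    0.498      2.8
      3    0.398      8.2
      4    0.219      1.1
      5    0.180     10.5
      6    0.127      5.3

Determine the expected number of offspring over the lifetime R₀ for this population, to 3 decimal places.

7.462

R₀ = Σ lₓ m_x:
  age 1: 0.624 × 0.0 = 0.0000
  age 2: 0.498 × 2.8 = 1.3944
  age 3: 0.398 × 8.2 = 3.2636
  age 4: 0.219 × 1.1 = 0.2409
  age 5: 0.180 × 10.5 = 1.8900
  age 6: 0.127 × 5.3 = 0.6731
R₀ = 0.0000 + 1.3944 + 3.2636 + 0.2409 + 1.8900 + 0.6731 = 7.4620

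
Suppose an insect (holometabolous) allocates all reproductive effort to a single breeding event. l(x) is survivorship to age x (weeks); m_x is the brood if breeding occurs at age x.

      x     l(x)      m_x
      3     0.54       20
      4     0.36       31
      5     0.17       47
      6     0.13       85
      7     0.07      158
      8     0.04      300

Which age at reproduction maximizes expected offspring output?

8

Expected offspring if breeding at age x = l(x) × m_x:
  age 3: 0.54 × 20 = 10.800
  age 4: 0.36 × 31 = 11.160
  age 5: 0.17 × 47 = 7.990
  age 6: 0.13 × 85 = 11.050
  age 7: 0.07 × 158 = 11.060
  age 8: 0.04 × 300 = 12.000
Maximum at age 8 (12.000).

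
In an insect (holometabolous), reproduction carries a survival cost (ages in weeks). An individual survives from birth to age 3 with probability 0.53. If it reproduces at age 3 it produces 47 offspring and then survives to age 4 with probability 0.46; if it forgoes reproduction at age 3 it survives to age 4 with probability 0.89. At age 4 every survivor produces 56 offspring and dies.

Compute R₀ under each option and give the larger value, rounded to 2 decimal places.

38.56

breed at age 3: R₀ = 0.53 × (47 + 0.46 × 56) = 0.53 × 72.7600 = 38.5628
delay to age 4: R₀ = 0.53 × (0.89 × 56) = 0.53 × 49.8400 = 26.4152
Higher: breed at age 3 (38.5628).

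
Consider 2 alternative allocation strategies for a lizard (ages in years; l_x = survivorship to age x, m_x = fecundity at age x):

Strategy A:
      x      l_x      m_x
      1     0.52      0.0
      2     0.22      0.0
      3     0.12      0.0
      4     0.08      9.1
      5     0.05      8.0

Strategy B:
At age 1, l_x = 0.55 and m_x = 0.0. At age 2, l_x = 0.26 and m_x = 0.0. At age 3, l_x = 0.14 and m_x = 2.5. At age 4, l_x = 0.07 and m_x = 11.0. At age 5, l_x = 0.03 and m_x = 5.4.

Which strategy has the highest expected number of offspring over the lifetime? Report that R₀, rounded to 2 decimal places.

Strategy A: R₀ = 0.52×0.0 + 0.22×0.0 + 0.12×0.0 + 0.08×9.1 + 0.05×8.0 = 1.1280
Strategy B: R₀ = 0.55×0.0 + 0.26×0.0 + 0.14×2.5 + 0.07×11.0 + 0.03×5.4 = 1.2820
Highest R₀: strategy B with 1.2820.

1.28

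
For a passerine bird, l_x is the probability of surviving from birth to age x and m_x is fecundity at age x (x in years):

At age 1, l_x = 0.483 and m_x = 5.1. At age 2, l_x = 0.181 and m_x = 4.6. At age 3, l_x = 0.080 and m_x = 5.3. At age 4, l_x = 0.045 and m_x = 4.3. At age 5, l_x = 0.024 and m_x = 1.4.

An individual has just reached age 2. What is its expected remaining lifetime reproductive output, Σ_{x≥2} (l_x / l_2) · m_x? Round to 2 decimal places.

8.20

l_2 = 0.181. Conditional survival from age 2 to x is l_x / l_2.
  x=2: (0.181/0.181) × 4.6 = 4.6000
  x=3: (0.080/0.181) × 5.3 = 2.3425
  x=4: (0.045/0.181) × 4.3 = 1.0691
  x=5: (0.024/0.181) × 1.4 = 0.1856
Sum = 4.6000 + 2.3425 + 1.0691 + 0.1856 = 8.1972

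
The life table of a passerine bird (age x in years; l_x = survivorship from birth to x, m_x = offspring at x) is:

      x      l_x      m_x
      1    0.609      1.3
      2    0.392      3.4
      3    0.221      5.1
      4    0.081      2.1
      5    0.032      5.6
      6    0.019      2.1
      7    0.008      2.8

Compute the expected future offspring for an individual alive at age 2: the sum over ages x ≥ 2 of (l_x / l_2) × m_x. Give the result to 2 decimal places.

7.33

l_2 = 0.392. Conditional survival from age 2 to x is l_x / l_2.
  x=2: (0.392/0.392) × 3.4 = 3.4000
  x=3: (0.221/0.392) × 5.1 = 2.8753
  x=4: (0.081/0.392) × 2.1 = 0.4339
  x=5: (0.032/0.392) × 5.6 = 0.4571
  x=6: (0.019/0.392) × 2.1 = 0.1018
  x=7: (0.008/0.392) × 2.8 = 0.0571
Sum = 3.4000 + 2.8753 + 0.4339 + 0.4571 + 0.1018 + 0.0571 = 7.3253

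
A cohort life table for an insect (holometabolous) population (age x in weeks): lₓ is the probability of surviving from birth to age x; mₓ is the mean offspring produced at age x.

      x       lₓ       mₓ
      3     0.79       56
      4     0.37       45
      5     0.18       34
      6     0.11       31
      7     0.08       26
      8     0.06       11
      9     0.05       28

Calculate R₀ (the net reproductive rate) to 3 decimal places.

R₀ = Σ lₓ mₓ:
  age 3: 0.79 × 56 = 44.2400
  age 4: 0.37 × 45 = 16.6500
  age 5: 0.18 × 34 = 6.1200
  age 6: 0.11 × 31 = 3.4100
  age 7: 0.08 × 26 = 2.0800
  age 8: 0.06 × 11 = 0.6600
  age 9: 0.05 × 28 = 1.4000
R₀ = 44.2400 + 16.6500 + 6.1200 + 3.4100 + 2.0800 + 0.6600 + 1.4000 = 74.5600

74.560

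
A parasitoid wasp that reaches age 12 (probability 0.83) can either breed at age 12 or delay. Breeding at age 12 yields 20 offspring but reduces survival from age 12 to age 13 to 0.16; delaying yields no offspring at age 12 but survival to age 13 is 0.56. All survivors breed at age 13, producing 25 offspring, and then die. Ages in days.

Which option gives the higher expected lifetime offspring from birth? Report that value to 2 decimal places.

19.92

breed at age 12: R₀ = 0.83 × (20 + 0.16 × 25) = 0.83 × 24.0000 = 19.9200
delay to age 13: R₀ = 0.83 × (0.56 × 25) = 0.83 × 14.0000 = 11.6200
Higher: breed at age 12 (19.9200).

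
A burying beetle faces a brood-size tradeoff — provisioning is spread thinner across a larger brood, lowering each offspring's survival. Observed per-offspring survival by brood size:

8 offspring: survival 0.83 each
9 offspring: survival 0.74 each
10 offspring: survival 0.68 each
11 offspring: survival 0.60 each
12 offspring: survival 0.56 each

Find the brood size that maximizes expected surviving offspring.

Expected surviving offspring = c × s(c):
  c=8: 8 × 0.83 = 6.640
  c=9: 9 × 0.74 = 6.660
  c=10: 10 × 0.68 = 6.800
  c=11: 11 × 0.60 = 6.600
  c=12: 12 × 0.56 = 6.720
Maximum at c = 10 (6.800 surviving offspring).

10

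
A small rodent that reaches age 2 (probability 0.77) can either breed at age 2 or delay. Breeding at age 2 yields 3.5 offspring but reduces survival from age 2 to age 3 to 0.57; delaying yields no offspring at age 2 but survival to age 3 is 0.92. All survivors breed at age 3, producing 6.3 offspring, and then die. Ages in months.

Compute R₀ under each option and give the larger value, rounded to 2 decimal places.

breed at age 2: R₀ = 0.77 × (3.5 + 0.57 × 6.3) = 0.77 × 7.0910 = 5.4601
delay to age 3: R₀ = 0.77 × (0.92 × 6.3) = 0.77 × 5.7960 = 4.4629
Higher: breed at age 2 (5.4601).

5.46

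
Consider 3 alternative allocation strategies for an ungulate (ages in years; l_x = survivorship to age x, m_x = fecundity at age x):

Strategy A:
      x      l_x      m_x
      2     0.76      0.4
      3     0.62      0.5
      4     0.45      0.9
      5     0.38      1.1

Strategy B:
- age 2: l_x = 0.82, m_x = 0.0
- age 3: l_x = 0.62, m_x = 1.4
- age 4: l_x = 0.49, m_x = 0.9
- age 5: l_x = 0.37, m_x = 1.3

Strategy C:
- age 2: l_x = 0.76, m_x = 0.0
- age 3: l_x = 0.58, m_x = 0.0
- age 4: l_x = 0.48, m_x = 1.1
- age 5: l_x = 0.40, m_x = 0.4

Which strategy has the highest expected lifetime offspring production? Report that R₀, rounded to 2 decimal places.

Strategy A: R₀ = 0.76×0.4 + 0.62×0.5 + 0.45×0.9 + 0.38×1.1 = 1.4370
Strategy B: R₀ = 0.82×0.0 + 0.62×1.4 + 0.49×0.9 + 0.37×1.3 = 1.7900
Strategy C: R₀ = 0.76×0.0 + 0.58×0.0 + 0.48×1.1 + 0.40×0.4 = 0.6880
Highest R₀: strategy B with 1.7900.

1.79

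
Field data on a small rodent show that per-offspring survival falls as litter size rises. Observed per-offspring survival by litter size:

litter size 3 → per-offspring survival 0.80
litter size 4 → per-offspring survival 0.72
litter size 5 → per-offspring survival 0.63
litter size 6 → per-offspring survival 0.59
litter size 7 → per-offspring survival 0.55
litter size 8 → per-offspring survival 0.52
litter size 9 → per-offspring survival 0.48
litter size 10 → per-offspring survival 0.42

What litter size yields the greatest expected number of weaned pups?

9

Expected weaned pups = c × s(c):
  c=3: 3 × 0.80 = 2.400
  c=4: 4 × 0.72 = 2.880
  c=5: 5 × 0.63 = 3.150
  c=6: 6 × 0.59 = 3.540
  c=7: 7 × 0.55 = 3.850
  c=8: 8 × 0.52 = 4.160
  c=9: 9 × 0.48 = 4.320
  c=10: 10 × 0.42 = 4.200
Maximum at c = 9 (4.320 weaned pups).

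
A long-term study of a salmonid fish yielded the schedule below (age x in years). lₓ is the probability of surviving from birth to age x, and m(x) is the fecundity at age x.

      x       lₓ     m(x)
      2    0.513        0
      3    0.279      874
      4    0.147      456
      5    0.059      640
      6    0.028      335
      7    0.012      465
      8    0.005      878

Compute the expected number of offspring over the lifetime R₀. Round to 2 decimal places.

R₀ = Σ lₓ m(x):
  age 2: 0.513 × 0 = 0.0000
  age 3: 0.279 × 874 = 243.8460
  age 4: 0.147 × 456 = 67.0320
  age 5: 0.059 × 640 = 37.7600
  age 6: 0.028 × 335 = 9.3800
  age 7: 0.012 × 465 = 5.5800
  age 8: 0.005 × 878 = 4.3900
R₀ = 0.0000 + 243.8460 + 67.0320 + 37.7600 + 9.3800 + 5.5800 + 4.3900 = 367.9880

367.99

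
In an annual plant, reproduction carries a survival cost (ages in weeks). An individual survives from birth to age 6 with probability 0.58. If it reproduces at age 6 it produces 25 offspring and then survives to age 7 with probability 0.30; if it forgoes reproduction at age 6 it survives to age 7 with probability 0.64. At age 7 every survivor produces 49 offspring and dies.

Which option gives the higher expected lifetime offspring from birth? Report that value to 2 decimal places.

breed at age 6: R₀ = 0.58 × (25 + 0.30 × 49) = 0.58 × 39.7000 = 23.0260
delay to age 7: R₀ = 0.58 × (0.64 × 49) = 0.58 × 31.3600 = 18.1888
Higher: breed at age 6 (23.0260).

23.03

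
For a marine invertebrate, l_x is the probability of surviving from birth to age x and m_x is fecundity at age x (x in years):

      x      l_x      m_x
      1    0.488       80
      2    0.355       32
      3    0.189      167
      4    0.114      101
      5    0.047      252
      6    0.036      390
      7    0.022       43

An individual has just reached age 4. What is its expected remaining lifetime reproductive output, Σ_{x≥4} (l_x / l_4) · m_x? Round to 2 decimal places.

l_4 = 0.114. Conditional survival from age 4 to x is l_x / l_4.
  x=4: (0.114/0.114) × 101 = 101.0000
  x=5: (0.047/0.114) × 252 = 103.8947
  x=6: (0.036/0.114) × 390 = 123.1579
  x=7: (0.022/0.114) × 43 = 8.2982
Sum = 101.0000 + 103.8947 + 123.1579 + 8.2982 = 336.3509

336.35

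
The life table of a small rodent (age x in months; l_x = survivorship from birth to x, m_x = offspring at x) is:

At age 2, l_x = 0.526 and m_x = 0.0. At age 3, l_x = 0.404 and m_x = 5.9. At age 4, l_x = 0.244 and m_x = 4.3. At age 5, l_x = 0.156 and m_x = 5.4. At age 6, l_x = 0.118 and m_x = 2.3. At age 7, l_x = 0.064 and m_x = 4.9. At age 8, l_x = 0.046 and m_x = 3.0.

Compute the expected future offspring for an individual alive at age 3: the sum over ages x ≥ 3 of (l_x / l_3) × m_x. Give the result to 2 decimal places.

l_3 = 0.404. Conditional survival from age 3 to x is l_x / l_3.
  x=3: (0.404/0.404) × 5.9 = 5.9000
  x=4: (0.244/0.404) × 4.3 = 2.5970
  x=5: (0.156/0.404) × 5.4 = 2.0851
  x=6: (0.118/0.404) × 2.3 = 0.6718
  x=7: (0.064/0.404) × 4.9 = 0.7762
  x=8: (0.046/0.404) × 3.0 = 0.3416
Sum = 5.9000 + 2.5970 + 2.0851 + 0.6718 + 0.7762 + 0.3416 = 12.3718

12.37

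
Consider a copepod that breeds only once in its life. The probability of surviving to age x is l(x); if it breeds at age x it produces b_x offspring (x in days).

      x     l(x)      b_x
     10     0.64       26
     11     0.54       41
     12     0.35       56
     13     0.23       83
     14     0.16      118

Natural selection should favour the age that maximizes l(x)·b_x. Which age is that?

Expected offspring if breeding at age x = l(x) × b_x:
  age 10: 0.64 × 26 = 16.640
  age 11: 0.54 × 41 = 22.140
  age 12: 0.35 × 56 = 19.600
  age 13: 0.23 × 83 = 19.090
  age 14: 0.16 × 118 = 18.880
Maximum at age 11 (22.140).

11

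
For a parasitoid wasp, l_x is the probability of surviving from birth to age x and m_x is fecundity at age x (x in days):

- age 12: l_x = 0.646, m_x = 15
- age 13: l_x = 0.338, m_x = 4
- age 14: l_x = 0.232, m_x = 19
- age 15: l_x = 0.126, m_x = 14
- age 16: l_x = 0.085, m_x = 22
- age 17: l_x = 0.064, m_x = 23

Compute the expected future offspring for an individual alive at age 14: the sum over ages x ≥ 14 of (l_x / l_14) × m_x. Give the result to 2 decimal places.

l_14 = 0.232. Conditional survival from age 14 to x is l_x / l_14.
  x=14: (0.232/0.232) × 19 = 19.0000
  x=15: (0.126/0.232) × 14 = 7.6034
  x=16: (0.085/0.232) × 22 = 8.0603
  x=17: (0.064/0.232) × 23 = 6.3448
Sum = 19.0000 + 7.6034 + 8.0603 + 6.3448 = 41.0086

41.01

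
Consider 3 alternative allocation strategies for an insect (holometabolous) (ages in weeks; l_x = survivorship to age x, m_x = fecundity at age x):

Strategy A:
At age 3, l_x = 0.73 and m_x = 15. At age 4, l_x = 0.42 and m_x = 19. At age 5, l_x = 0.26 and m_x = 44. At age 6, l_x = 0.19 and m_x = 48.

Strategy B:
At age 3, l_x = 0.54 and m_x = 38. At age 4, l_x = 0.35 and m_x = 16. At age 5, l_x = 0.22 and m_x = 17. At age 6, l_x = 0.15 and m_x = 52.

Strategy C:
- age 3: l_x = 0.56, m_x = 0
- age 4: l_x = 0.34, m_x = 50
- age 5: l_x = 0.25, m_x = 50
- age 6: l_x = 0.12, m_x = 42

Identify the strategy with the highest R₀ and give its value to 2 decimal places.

Strategy A: R₀ = 0.73×15 + 0.42×19 + 0.26×44 + 0.19×48 = 39.4900
Strategy B: R₀ = 0.54×38 + 0.35×16 + 0.22×17 + 0.15×52 = 37.6600
Strategy C: R₀ = 0.56×0 + 0.34×50 + 0.25×50 + 0.12×42 = 34.5400
Highest R₀: strategy A with 39.4900.

39.49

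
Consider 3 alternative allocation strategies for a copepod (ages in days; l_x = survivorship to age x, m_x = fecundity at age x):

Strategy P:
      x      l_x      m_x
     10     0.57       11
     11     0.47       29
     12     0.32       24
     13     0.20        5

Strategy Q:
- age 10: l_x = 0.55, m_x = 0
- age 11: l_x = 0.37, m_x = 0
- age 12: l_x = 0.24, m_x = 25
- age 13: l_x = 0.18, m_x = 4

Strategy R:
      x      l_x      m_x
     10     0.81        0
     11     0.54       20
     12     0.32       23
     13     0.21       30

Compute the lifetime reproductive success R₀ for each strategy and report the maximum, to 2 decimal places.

28.58

Strategy P: R₀ = 0.57×11 + 0.47×29 + 0.32×24 + 0.20×5 = 28.5800
Strategy Q: R₀ = 0.55×0 + 0.37×0 + 0.24×25 + 0.18×4 = 6.7200
Strategy R: R₀ = 0.81×0 + 0.54×20 + 0.32×23 + 0.21×30 = 24.4600
Highest R₀: strategy P with 28.5800.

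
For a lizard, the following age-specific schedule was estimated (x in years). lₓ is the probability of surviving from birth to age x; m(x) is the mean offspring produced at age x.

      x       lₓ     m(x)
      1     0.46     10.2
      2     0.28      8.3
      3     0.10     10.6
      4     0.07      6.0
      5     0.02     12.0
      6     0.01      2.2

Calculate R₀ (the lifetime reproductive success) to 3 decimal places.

R₀ = Σ lₓ m(x):
  age 1: 0.46 × 10.2 = 4.6920
  age 2: 0.28 × 8.3 = 2.3240
  age 3: 0.10 × 10.6 = 1.0600
  age 4: 0.07 × 6.0 = 0.4200
  age 5: 0.02 × 12.0 = 0.2400
  age 6: 0.01 × 2.2 = 0.0220
R₀ = 4.6920 + 2.3240 + 1.0600 + 0.4200 + 0.2400 + 0.0220 = 8.7580

8.758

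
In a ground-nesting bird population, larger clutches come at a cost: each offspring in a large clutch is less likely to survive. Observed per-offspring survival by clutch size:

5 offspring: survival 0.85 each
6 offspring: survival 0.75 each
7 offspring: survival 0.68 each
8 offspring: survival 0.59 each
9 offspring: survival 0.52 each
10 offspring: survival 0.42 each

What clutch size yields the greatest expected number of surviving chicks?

7

Expected surviving chicks = c × s(c):
  c=5: 5 × 0.85 = 4.250
  c=6: 6 × 0.75 = 4.500
  c=7: 7 × 0.68 = 4.760
  c=8: 8 × 0.59 = 4.720
  c=9: 9 × 0.52 = 4.680
  c=10: 10 × 0.42 = 4.200
Maximum at c = 7 (4.760 surviving chicks).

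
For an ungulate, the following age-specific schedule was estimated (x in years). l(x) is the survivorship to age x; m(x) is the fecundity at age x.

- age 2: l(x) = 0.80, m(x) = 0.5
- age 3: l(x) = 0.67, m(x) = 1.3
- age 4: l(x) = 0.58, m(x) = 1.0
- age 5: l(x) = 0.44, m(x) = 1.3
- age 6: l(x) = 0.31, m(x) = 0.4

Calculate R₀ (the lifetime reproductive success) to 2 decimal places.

2.55

R₀ = Σ l(x) m(x):
  age 2: 0.80 × 0.5 = 0.4000
  age 3: 0.67 × 1.3 = 0.8710
  age 4: 0.58 × 1.0 = 0.5800
  age 5: 0.44 × 1.3 = 0.5720
  age 6: 0.31 × 0.4 = 0.1240
R₀ = 0.4000 + 0.8710 + 0.5800 + 0.5720 + 0.1240 = 2.5470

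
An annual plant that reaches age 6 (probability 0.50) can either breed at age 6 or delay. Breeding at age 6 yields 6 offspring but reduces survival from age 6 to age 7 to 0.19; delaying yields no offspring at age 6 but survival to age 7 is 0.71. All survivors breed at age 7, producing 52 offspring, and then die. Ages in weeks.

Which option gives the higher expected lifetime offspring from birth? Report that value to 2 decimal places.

breed at age 6: R₀ = 0.50 × (6 + 0.19 × 52) = 0.50 × 15.8800 = 7.9400
delay to age 7: R₀ = 0.50 × (0.71 × 52) = 0.50 × 36.9200 = 18.4600
Higher: delay to age 7 (18.4600).

18.46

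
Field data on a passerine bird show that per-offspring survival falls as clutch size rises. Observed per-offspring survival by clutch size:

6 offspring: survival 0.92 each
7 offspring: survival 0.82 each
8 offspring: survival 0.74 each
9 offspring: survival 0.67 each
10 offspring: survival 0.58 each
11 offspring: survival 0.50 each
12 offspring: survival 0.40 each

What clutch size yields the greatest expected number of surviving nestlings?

9

Expected surviving nestlings = c × s(c):
  c=6: 6 × 0.92 = 5.520
  c=7: 7 × 0.82 = 5.740
  c=8: 8 × 0.74 = 5.920
  c=9: 9 × 0.67 = 6.030
  c=10: 10 × 0.58 = 5.800
  c=11: 11 × 0.50 = 5.500
  c=12: 12 × 0.40 = 4.800
Maximum at c = 9 (6.030 surviving nestlings).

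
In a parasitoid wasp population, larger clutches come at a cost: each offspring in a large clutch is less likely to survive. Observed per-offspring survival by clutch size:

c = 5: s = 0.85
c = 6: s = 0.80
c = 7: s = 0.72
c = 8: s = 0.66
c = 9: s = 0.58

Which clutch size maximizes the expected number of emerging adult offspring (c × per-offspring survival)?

8

Expected emerging adult offspring = c × s(c):
  c=5: 5 × 0.85 = 4.250
  c=6: 6 × 0.80 = 4.800
  c=7: 7 × 0.72 = 5.040
  c=8: 8 × 0.66 = 5.280
  c=9: 9 × 0.58 = 5.220
Maximum at c = 8 (5.280 emerging adult offspring).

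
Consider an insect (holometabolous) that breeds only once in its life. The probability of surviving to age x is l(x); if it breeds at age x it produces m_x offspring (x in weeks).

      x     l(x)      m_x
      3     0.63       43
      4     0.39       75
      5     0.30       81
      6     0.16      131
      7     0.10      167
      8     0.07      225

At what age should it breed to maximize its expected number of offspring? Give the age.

4

Expected offspring if breeding at age x = l(x) × m_x:
  age 3: 0.63 × 43 = 27.090
  age 4: 0.39 × 75 = 29.250
  age 5: 0.30 × 81 = 24.300
  age 6: 0.16 × 131 = 20.960
  age 7: 0.10 × 167 = 16.700
  age 8: 0.07 × 225 = 15.750
Maximum at age 4 (29.250).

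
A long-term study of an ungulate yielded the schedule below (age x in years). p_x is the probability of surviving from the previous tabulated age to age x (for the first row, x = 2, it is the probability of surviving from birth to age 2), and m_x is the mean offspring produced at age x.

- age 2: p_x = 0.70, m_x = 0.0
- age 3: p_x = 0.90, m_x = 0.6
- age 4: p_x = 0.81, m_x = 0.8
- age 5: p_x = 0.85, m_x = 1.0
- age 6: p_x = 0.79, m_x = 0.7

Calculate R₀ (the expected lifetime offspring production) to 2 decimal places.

1.46

Survivorship from birth: l_x = p_2·p_3·…·p_x.
  l_2 = 0.70000
  l_3 = 0.63000
  l_4 = 0.51030
  l_5 = 0.43376
  l_6 = 0.34267
R₀ = Σ l_x m_x:
  age 2: 0.70000 × 0.0 = 0.0000
  age 3: 0.63000 × 0.6 = 0.3780
  age 4: 0.51030 × 0.8 = 0.4082
  age 5: 0.43376 × 1.0 = 0.4338
  age 6: 0.34267 × 0.7 = 0.2399
R₀ = 0.0000 + 0.3780 + 0.4082 + 0.4338 + 0.2399 = 1.4599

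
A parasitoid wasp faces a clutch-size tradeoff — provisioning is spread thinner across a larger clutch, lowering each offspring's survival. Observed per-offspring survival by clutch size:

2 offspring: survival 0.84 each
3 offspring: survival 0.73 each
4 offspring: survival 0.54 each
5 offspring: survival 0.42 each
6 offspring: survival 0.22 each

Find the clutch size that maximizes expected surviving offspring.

Expected surviving offspring = c × s(c):
  c=2: 2 × 0.84 = 1.680
  c=3: 3 × 0.73 = 2.190
  c=4: 4 × 0.54 = 2.160
  c=5: 5 × 0.42 = 2.100
  c=6: 6 × 0.22 = 1.320
Maximum at c = 3 (2.190 surviving offspring).

3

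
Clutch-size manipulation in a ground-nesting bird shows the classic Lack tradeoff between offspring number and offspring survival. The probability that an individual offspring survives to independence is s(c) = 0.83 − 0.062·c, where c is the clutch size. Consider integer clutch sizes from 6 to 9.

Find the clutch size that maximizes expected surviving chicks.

Expected surviving chicks = c × s(c):
  c=6: 6 × 0.458 = 2.748
  c=7: 7 × 0.396 = 2.772
  c=8: 8 × 0.334 = 2.672
  c=9: 9 × 0.272 = 2.448
Maximum at c = 7 (2.772 surviving chicks).

7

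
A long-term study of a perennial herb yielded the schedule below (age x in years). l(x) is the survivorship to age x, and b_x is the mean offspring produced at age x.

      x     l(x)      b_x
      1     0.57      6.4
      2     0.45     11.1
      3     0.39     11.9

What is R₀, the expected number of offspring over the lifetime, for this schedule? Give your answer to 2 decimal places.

13.28

R₀ = Σ l(x) b_x:
  age 1: 0.57 × 6.4 = 3.6480
  age 2: 0.45 × 11.1 = 4.9950
  age 3: 0.39 × 11.9 = 4.6410
R₀ = 3.6480 + 4.9950 + 4.6410 = 13.2840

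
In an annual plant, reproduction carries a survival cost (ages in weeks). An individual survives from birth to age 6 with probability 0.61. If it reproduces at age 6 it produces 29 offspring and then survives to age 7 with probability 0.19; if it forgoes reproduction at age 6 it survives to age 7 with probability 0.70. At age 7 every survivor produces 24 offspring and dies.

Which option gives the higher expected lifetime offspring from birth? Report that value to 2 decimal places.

20.47

breed at age 6: R₀ = 0.61 × (29 + 0.19 × 24) = 0.61 × 33.5600 = 20.4716
delay to age 7: R₀ = 0.61 × (0.70 × 24) = 0.61 × 16.8000 = 10.2480
Higher: breed at age 6 (20.4716).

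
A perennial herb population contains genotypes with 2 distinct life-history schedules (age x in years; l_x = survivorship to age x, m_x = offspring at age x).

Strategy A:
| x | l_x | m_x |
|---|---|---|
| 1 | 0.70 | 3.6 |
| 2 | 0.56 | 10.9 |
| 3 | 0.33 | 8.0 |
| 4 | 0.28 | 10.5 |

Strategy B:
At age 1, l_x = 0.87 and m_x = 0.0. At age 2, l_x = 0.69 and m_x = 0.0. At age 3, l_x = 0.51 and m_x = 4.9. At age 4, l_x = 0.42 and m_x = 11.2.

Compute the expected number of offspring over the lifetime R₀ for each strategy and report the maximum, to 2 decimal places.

Strategy A: R₀ = 0.70×3.6 + 0.56×10.9 + 0.33×8.0 + 0.28×10.5 = 14.2040
Strategy B: R₀ = 0.87×0.0 + 0.69×0.0 + 0.51×4.9 + 0.42×11.2 = 7.2030
Highest R₀: strategy A with 14.2040.

14.20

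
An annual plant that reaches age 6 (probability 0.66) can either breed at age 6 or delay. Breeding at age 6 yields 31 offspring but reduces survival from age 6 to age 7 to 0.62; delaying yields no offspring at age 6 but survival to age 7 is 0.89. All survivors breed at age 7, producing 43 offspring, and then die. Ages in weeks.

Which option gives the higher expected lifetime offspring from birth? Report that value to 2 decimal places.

38.06

breed at age 6: R₀ = 0.66 × (31 + 0.62 × 43) = 0.66 × 57.6600 = 38.0556
delay to age 7: R₀ = 0.66 × (0.89 × 43) = 0.66 × 38.2700 = 25.2582
Higher: breed at age 6 (38.0556).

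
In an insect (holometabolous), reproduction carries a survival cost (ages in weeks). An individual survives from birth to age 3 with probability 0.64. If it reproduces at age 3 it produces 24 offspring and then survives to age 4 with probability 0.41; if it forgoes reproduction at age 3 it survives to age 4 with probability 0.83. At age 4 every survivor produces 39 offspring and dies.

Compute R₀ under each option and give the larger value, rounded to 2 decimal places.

25.59

breed at age 3: R₀ = 0.64 × (24 + 0.41 × 39) = 0.64 × 39.9900 = 25.5936
delay to age 4: R₀ = 0.64 × (0.83 × 39) = 0.64 × 32.3700 = 20.7168
Higher: breed at age 3 (25.5936).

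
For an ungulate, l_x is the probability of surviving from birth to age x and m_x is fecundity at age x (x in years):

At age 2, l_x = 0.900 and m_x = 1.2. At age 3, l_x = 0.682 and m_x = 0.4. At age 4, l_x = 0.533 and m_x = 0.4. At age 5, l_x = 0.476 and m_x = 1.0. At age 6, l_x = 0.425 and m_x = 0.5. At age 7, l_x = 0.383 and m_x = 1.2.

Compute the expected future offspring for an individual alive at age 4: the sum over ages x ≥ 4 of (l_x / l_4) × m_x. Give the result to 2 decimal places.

2.55

l_4 = 0.533. Conditional survival from age 4 to x is l_x / l_4.
  x=4: (0.533/0.533) × 0.4 = 0.4000
  x=5: (0.476/0.533) × 1.0 = 0.8931
  x=6: (0.425/0.533) × 0.5 = 0.3987
  x=7: (0.383/0.533) × 1.2 = 0.8623
Sum = 0.4000 + 0.8931 + 0.3987 + 0.8623 = 2.5540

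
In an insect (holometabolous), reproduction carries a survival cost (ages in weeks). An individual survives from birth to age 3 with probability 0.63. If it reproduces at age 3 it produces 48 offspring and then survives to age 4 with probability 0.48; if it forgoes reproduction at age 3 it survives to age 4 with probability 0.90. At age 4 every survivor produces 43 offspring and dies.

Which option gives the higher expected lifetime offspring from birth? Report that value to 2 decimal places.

43.24

breed at age 3: R₀ = 0.63 × (48 + 0.48 × 43) = 0.63 × 68.6400 = 43.2432
delay to age 4: R₀ = 0.63 × (0.90 × 43) = 0.63 × 38.7000 = 24.3810
Higher: breed at age 3 (43.2432).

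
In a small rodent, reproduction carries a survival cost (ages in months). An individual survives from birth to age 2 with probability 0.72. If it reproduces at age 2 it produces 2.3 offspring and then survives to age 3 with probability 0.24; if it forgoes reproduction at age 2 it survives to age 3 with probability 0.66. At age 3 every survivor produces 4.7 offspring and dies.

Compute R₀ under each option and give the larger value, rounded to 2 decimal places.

breed at age 2: R₀ = 0.72 × (2.3 + 0.24 × 4.7) = 0.72 × 3.4280 = 2.4682
delay to age 3: R₀ = 0.72 × (0.66 × 4.7) = 0.72 × 3.1020 = 2.2334
Higher: breed at age 2 (2.4682).

2.47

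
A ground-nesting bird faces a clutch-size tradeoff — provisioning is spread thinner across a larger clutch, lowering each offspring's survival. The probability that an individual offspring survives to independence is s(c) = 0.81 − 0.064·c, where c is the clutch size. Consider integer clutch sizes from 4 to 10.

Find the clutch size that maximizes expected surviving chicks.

6

Expected surviving chicks = c × s(c):
  c=4: 4 × 0.554 = 2.216
  c=5: 5 × 0.490 = 2.450
  c=6: 6 × 0.426 = 2.556
  c=7: 7 × 0.362 = 2.534
  c=8: 8 × 0.298 = 2.384
  c=9: 9 × 0.234 = 2.106
  c=10: 10 × 0.170 = 1.700
Maximum at c = 6 (2.556 surviving chicks).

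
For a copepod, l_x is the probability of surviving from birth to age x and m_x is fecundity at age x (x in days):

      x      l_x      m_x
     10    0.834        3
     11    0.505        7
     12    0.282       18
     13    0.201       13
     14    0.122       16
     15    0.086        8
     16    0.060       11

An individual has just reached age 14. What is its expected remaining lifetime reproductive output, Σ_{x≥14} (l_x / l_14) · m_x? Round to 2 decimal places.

l_14 = 0.122. Conditional survival from age 14 to x is l_x / l_14.
  x=14: (0.122/0.122) × 16 = 16.0000
  x=15: (0.086/0.122) × 8 = 5.6393
  x=16: (0.060/0.122) × 11 = 5.4098
Sum = 16.0000 + 5.6393 + 5.4098 = 27.0492

27.05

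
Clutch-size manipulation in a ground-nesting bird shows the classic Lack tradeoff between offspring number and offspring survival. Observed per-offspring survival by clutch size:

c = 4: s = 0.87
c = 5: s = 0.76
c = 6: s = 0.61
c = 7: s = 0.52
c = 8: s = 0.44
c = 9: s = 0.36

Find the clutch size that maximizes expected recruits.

5

Expected recruits = c × s(c):
  c=4: 4 × 0.87 = 3.480
  c=5: 5 × 0.76 = 3.800
  c=6: 6 × 0.61 = 3.660
  c=7: 7 × 0.52 = 3.640
  c=8: 8 × 0.44 = 3.520
  c=9: 9 × 0.36 = 3.240
Maximum at c = 5 (3.800 recruits).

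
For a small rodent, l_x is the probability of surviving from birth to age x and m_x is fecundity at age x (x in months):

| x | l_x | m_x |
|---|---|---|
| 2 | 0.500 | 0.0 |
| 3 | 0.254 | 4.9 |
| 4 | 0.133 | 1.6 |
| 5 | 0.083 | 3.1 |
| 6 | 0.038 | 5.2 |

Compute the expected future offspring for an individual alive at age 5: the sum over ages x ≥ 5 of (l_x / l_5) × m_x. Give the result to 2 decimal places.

l_5 = 0.083. Conditional survival from age 5 to x is l_x / l_5.
  x=5: (0.083/0.083) × 3.1 = 3.1000
  x=6: (0.038/0.083) × 5.2 = 2.3807
Sum = 3.1000 + 2.3807 = 5.4807

5.48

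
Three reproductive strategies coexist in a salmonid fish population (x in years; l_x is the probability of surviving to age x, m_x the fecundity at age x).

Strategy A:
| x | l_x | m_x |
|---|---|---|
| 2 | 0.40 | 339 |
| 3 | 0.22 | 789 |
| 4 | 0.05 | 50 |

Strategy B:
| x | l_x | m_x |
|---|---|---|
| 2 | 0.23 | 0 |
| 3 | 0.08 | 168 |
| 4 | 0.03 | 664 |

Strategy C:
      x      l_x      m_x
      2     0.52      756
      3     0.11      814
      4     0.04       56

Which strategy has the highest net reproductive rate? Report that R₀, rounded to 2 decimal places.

484.90

Strategy A: R₀ = 0.40×339 + 0.22×789 + 0.05×50 = 311.6800
Strategy B: R₀ = 0.23×0 + 0.08×168 + 0.03×664 = 33.3600
Strategy C: R₀ = 0.52×756 + 0.11×814 + 0.04×56 = 484.9000
Highest R₀: strategy C with 484.9000.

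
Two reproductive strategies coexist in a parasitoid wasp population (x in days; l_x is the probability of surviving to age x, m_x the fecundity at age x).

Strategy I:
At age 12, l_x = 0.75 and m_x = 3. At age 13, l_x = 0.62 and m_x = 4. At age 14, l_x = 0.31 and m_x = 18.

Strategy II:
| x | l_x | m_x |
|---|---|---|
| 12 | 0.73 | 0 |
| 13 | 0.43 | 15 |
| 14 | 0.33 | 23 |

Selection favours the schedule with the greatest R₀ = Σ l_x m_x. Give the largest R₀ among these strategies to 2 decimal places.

Strategy I: R₀ = 0.75×3 + 0.62×4 + 0.31×18 = 10.3100
Strategy II: R₀ = 0.73×0 + 0.43×15 + 0.33×23 = 14.0400
Highest R₀: strategy II with 14.0400.

14.04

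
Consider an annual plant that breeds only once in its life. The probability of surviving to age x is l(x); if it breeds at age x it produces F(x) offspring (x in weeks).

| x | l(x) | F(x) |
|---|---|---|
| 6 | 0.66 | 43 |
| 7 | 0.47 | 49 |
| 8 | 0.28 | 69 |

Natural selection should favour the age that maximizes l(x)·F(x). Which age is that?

Expected offspring if breeding at age x = l(x) × F(x):
  age 6: 0.66 × 43 = 28.380
  age 7: 0.47 × 49 = 23.030
  age 8: 0.28 × 69 = 19.320
Maximum at age 6 (28.380).

6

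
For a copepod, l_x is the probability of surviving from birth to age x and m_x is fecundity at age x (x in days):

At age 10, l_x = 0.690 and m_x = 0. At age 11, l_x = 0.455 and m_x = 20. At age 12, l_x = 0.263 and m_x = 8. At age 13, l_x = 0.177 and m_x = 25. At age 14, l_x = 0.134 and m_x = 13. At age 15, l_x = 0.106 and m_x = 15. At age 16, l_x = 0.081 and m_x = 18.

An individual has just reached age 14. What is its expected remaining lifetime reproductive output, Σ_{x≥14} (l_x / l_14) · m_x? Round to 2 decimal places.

35.75

l_14 = 0.134. Conditional survival from age 14 to x is l_x / l_14.
  x=14: (0.134/0.134) × 13 = 13.0000
  x=15: (0.106/0.134) × 15 = 11.8657
  x=16: (0.081/0.134) × 18 = 10.8806
Sum = 13.0000 + 11.8657 + 10.8806 = 35.7463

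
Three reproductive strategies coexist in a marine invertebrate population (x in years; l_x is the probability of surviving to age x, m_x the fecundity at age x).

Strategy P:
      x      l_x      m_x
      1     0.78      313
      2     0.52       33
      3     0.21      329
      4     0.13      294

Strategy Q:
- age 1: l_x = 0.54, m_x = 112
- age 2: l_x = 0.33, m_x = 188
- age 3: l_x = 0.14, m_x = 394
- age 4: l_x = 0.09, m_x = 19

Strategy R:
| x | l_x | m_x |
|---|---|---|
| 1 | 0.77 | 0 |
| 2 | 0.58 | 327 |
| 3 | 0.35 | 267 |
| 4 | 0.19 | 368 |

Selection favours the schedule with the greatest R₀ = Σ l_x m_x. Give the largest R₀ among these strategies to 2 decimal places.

368.61

Strategy P: R₀ = 0.78×313 + 0.52×33 + 0.21×329 + 0.13×294 = 368.6100
Strategy Q: R₀ = 0.54×112 + 0.33×188 + 0.14×394 + 0.09×19 = 179.3900
Strategy R: R₀ = 0.77×0 + 0.58×327 + 0.35×267 + 0.19×368 = 353.0300
Highest R₀: strategy P with 368.6100.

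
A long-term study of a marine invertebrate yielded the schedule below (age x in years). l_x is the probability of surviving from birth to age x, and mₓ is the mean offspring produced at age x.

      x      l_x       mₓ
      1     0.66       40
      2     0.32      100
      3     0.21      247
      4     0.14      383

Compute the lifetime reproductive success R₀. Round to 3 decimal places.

163.890

R₀ = Σ l_x mₓ:
  age 1: 0.66 × 40 = 26.4000
  age 2: 0.32 × 100 = 32.0000
  age 3: 0.21 × 247 = 51.8700
  age 4: 0.14 × 383 = 53.6200
R₀ = 26.4000 + 32.0000 + 51.8700 + 53.6200 = 163.8900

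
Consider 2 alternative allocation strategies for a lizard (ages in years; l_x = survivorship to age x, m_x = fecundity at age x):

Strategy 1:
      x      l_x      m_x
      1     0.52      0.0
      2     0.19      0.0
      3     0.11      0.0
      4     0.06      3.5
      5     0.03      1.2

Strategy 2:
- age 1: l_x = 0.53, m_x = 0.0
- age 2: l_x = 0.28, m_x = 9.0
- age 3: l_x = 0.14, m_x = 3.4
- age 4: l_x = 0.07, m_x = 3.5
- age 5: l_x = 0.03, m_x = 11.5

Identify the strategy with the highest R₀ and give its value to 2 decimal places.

3.59

Strategy 1: R₀ = 0.52×0.0 + 0.19×0.0 + 0.11×0.0 + 0.06×3.5 + 0.03×1.2 = 0.2460
Strategy 2: R₀ = 0.53×0.0 + 0.28×9.0 + 0.14×3.4 + 0.07×3.5 + 0.03×11.5 = 3.5860
Highest R₀: strategy 2 with 3.5860.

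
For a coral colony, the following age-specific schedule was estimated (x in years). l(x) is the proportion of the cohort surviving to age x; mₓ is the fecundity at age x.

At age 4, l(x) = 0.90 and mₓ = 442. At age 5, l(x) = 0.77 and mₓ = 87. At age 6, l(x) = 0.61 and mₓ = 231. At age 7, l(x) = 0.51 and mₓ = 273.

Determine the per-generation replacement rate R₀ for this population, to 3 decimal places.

R₀ = Σ l(x) mₓ:
  age 4: 0.90 × 442 = 397.8000
  age 5: 0.77 × 87 = 66.9900
  age 6: 0.61 × 231 = 140.9100
  age 7: 0.51 × 273 = 139.2300
R₀ = 397.8000 + 66.9900 + 140.9100 + 139.2300 = 744.9300

744.930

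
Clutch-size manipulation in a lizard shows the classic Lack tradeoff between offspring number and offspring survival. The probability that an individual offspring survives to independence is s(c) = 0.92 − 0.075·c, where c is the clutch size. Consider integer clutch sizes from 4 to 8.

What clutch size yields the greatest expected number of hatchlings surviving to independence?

6

Expected hatchlings surviving to independence = c × s(c):
  c=4: 4 × 0.620 = 2.480
  c=5: 5 × 0.545 = 2.725
  c=6: 6 × 0.470 = 2.820
  c=7: 7 × 0.395 = 2.765
  c=8: 8 × 0.320 = 2.560
Maximum at c = 6 (2.820 hatchlings surviving to independence).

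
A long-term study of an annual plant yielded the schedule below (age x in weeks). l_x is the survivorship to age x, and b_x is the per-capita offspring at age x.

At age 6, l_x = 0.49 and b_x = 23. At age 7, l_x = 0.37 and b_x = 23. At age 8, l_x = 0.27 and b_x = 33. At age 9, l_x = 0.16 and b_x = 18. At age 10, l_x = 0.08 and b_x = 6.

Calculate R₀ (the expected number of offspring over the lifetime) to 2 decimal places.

32.05

R₀ = Σ l_x b_x:
  age 6: 0.49 × 23 = 11.2700
  age 7: 0.37 × 23 = 8.5100
  age 8: 0.27 × 33 = 8.9100
  age 9: 0.16 × 18 = 2.8800
  age 10: 0.08 × 6 = 0.4800
R₀ = 11.2700 + 8.5100 + 8.9100 + 2.8800 + 0.4800 = 32.0500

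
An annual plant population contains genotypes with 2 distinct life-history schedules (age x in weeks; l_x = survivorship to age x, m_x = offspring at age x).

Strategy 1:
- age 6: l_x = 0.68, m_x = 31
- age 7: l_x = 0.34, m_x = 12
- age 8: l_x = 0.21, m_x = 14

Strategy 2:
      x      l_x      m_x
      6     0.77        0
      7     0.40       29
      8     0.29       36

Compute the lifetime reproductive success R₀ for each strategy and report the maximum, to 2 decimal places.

Strategy 1: R₀ = 0.68×31 + 0.34×12 + 0.21×14 = 28.1000
Strategy 2: R₀ = 0.77×0 + 0.40×29 + 0.29×36 = 22.0400
Highest R₀: strategy 1 with 28.1000.

28.10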